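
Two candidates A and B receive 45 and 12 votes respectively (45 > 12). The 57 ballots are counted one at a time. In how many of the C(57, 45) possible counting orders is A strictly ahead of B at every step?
Strict-lead orderings = 409481092020

Total orderings of the 57 votes with 45 for A: C(57, 45) = 707285522580. By the Bertrand ballot formula (Cycle Lemma / reflection principle), the number of orderings in which A is strictly ahead of B throughout is (p − q)/(p + q) · C(p + q, p) = (45 − 12)/(45 + 12) · 707285522580 = 409481092020.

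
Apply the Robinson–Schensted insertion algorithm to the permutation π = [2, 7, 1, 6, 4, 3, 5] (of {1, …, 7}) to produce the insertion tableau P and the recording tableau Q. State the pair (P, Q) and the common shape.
P = [1, 3, 5] / [2, 4] / [6] / [7];  Q = [1, 2, 7] / [3, 4] / [5] / [6];  common shape = (3, 2, 1, 1)

Row-insert the values π_1, π_2, … into P one at a time, bumping the leftmost entry strictly greater than the inserted value down to the next row. The recording tableau Q records, in position (i, j), the step at which that cell was added to P.
  Insert 2 (step 1): P = [2];  Q = [1]
  Insert 7 (step 2): P = [2, 7];  Q = [1, 2]
  Insert 1 (step 3): P = [1, 7] / [2];  Q = [1, 2] / [3]
  Insert 6 (step 4): P = [1, 6] / [2, 7];  Q = [1, 2] / [3, 4]
  Insert 4 (step 5): P = [1, 4] / [2, 6] / [7];  Q = [1, 2] / [3, 4] / [5]
  Insert 3 (step 6): P = [1, 3] / [2, 4] / [6] / [7];  Q = [1, 2] / [3, 4] / [5] / [6]
  Insert 5 (step 7): P = [1, 3, 5] / [2, 4] / [6] / [7];  Q = [1, 2, 7] / [3, 4] / [5] / [6]
Final shape: (3, 2, 1, 1).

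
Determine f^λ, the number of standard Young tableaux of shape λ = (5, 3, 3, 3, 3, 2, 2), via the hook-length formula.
# SYT of shape (5, 3, 3, 3, 3, 2, 2) = 81628560

Hook-length formula: f^λ = n! / Π hook(c), product over all cells c of the Young diagram. For λ = (5, 3, 3, 3, 3, 2, 2), n = 21 boxes. Hook lengths by row (left-to-right, top-to-bottom): [11, 10, 7, 2, 1]; [8, 7, 4]; [7, 6, 3]; [6, 5, 2]; [5, 4, 1]; [3, 2]; [2, 1]. Product of hooks = 625895424000. So f^λ = 21! / 625895424000 = 51090942171709440000 / 625895424000 = 81628560.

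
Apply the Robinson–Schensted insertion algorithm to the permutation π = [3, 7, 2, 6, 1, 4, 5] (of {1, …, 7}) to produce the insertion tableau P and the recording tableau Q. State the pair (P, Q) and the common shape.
P = [1, 4, 5] / [2, 6] / [3, 7];  Q = [1, 2, 7] / [3, 4] / [5, 6];  common shape = (3, 2, 2)

Row-insert the values π_1, π_2, … into P one at a time, bumping the leftmost entry strictly greater than the inserted value down to the next row. The recording tableau Q records, in position (i, j), the step at which that cell was added to P.
  Insert 3 (step 1): P = [3];  Q = [1]
  Insert 7 (step 2): P = [3, 7];  Q = [1, 2]
  Insert 2 (step 3): P = [2, 7] / [3];  Q = [1, 2] / [3]
  Insert 6 (step 4): P = [2, 6] / [3, 7];  Q = [1, 2] / [3, 4]
  Insert 1 (step 5): P = [1, 6] / [2, 7] / [3];  Q = [1, 2] / [3, 4] / [5]
  Insert 4 (step 6): P = [1, 4] / [2, 6] / [3, 7];  Q = [1, 2] / [3, 4] / [5, 6]
  Insert 5 (step 7): P = [1, 4, 5] / [2, 6] / [3, 7];  Q = [1, 2, 7] / [3, 4] / [5, 6]
Final shape: (3, 2, 2).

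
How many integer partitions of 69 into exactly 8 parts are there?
p(69, 8 parts) = 89162

Partitions of n into exactly k parts are in bijection with partitions of n − k into at most k parts (subtract 1 from each part). So p(69, exactly 8) = p(61, parts ≤ 8). Computing via the recurrence p(m, j) = p(m, j−1) + p(m−j, j) gives 89162.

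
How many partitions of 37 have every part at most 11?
p(37, parts ≤ 11) = 12866

Use the recurrence p(n, m) = p(n, m−1) + p(n−m, m): either the largest part is < m (count p(n, m−1)) or the largest part is exactly m (remove one copy of m, count p(n−m, m)). With p(0, ·) = 1 this gives p(37, parts ≤ 11) = 12866. (By conjugating Young diagrams, this also counts partitions of 37 into at most 11 parts.)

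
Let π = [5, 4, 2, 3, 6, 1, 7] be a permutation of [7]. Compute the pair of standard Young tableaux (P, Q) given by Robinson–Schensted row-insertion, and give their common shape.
P = [1, 3, 6, 7] / [2] / [4] / [5];  Q = [1, 4, 5, 7] / [2] / [3] / [6];  common shape = (4, 1, 1, 1)

Row-insert the values π_1, π_2, … into P one at a time, bumping the leftmost entry strictly greater than the inserted value down to the next row. The recording tableau Q records, in position (i, j), the step at which that cell was added to P.
  Insert 5 (step 1): P = [5];  Q = [1]
  Insert 4 (step 2): P = [4] / [5];  Q = [1] / [2]
  Insert 2 (step 3): P = [2] / [4] / [5];  Q = [1] / [2] / [3]
  Insert 3 (step 4): P = [2, 3] / [4] / [5];  Q = [1, 4] / [2] / [3]
  Insert 6 (step 5): P = [2, 3, 6] / [4] / [5];  Q = [1, 4, 5] / [2] / [3]
  Insert 1 (step 6): P = [1, 3, 6] / [2] / [4] / [5];  Q = [1, 4, 5] / [2] / [3] / [6]
  Insert 7 (step 7): P = [1, 3, 6, 7] / [2] / [4] / [5];  Q = [1, 4, 5, 7] / [2] / [3] / [6]
Final shape: (4, 1, 1, 1).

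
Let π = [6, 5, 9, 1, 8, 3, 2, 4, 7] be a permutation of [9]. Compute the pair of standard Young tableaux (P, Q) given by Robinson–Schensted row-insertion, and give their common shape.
P = [1, 2, 4, 7] / [3, 8] / [5, 9] / [6];  Q = [1, 3, 8, 9] / [2, 5] / [4, 6] / [7];  common shape = (4, 2, 2, 1)

Row-insert the values π_1, π_2, … into P one at a time, bumping the leftmost entry strictly greater than the inserted value down to the next row. The recording tableau Q records, in position (i, j), the step at which that cell was added to P.
  Insert 6 (step 1): P = [6];  Q = [1]
  Insert 5 (step 2): P = [5] / [6];  Q = [1] / [2]
  Insert 9 (step 3): P = [5, 9] / [6];  Q = [1, 3] / [2]
  Insert 1 (step 4): P = [1, 9] / [5] / [6];  Q = [1, 3] / [2] / [4]
  Insert 8 (step 5): P = [1, 8] / [5, 9] / [6];  Q = [1, 3] / [2, 5] / [4]
  Insert 3 (step 6): P = [1, 3] / [5, 8] / [6, 9];  Q = [1, 3] / [2, 5] / [4, 6]
  Insert 2 (step 7): P = [1, 2] / [3, 8] / [5, 9] / [6];  Q = [1, 3] / [2, 5] / [4, 6] / [7]
  Insert 4 (step 8): P = [1, 2, 4] / [3, 8] / [5, 9] / [6];  Q = [1, 3, 8] / [2, 5] / [4, 6] / [7]
  Insert 7 (step 9): P = [1, 2, 4, 7] / [3, 8] / [5, 9] / [6];  Q = [1, 3, 8, 9] / [2, 5] / [4, 6] / [7]
Final shape: (4, 2, 2, 1).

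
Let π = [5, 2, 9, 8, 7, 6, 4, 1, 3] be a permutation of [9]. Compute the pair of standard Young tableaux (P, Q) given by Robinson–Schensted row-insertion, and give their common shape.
P = [1, 3] / [2, 4] / [5, 6] / [7] / [8] / [9];  Q = [1, 3] / [2, 4] / [5, 9] / [6] / [7] / [8];  common shape = (2, 2, 2, 1, 1, 1)

Row-insert the values π_1, π_2, … into P one at a time, bumping the leftmost entry strictly greater than the inserted value down to the next row. The recording tableau Q records, in position (i, j), the step at which that cell was added to P.
  Insert 5 (step 1): P = [5];  Q = [1]
  Insert 2 (step 2): P = [2] / [5];  Q = [1] / [2]
  Insert 9 (step 3): P = [2, 9] / [5];  Q = [1, 3] / [2]
  Insert 8 (step 4): P = [2, 8] / [5, 9];  Q = [1, 3] / [2, 4]
  Insert 7 (step 5): P = [2, 7] / [5, 8] / [9];  Q = [1, 3] / [2, 4] / [5]
  Insert 6 (step 6): P = [2, 6] / [5, 7] / [8] / [9];  Q = [1, 3] / [2, 4] / [5] / [6]
  Insert 4 (step 7): P = [2, 4] / [5, 6] / [7] / [8] / [9];  Q = [1, 3] / [2, 4] / [5] / [6] / [7]
  Insert 1 (step 8): P = [1, 4] / [2, 6] / [5] / [7] / [8] / [9];  Q = [1, 3] / [2, 4] / [5] / [6] / [7] / [8]
  Insert 3 (step 9): P = [1, 3] / [2, 4] / [5, 6] / [7] / [8] / [9];  Q = [1, 3] / [2, 4] / [5, 9] / [6] / [7] / [8]
Final shape: (2, 2, 2, 1, 1, 1).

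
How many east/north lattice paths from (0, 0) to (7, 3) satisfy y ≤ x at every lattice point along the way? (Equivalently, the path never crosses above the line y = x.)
Number of paths = 75

By the reflection principle (André's argument), the number of monotone paths to (7, 3) with n ≤ m that never go above y = x is C(10, 7) − C(10, 8) = 120 − 45 = 75.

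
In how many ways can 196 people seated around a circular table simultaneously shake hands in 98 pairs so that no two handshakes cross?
C_98 = 57743358069601357782187700608042856334020731624756611000

These noncrossing handshakes are counted by the Catalan number C_n = (1/(n + 1)) · C(2n, n). For n = 98: C_98 = (1/99) · C(196, 98) = 5716592448890534420436582360196242777068052430850904489000/99 = 57743358069601357782187700608042856334020731624756611000.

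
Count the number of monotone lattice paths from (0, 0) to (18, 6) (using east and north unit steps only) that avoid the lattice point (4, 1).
Number of paths = 76456

Total paths from (0, 0) to (18, 6): C(24, 18) = 134596. Paths through (4, 1): (paths (0, 0) → (4, 1)) × (paths (4, 1) → (18, 6)) = C(5, 4) · C(19, 14) = 5 · 11628 = 58140. Avoidance count = 134596 − 58140 = 76456.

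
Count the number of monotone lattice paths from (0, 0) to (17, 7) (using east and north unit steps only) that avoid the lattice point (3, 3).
Number of paths = 284904

Total paths from (0, 0) to (17, 7): C(24, 17) = 346104. Paths through (3, 3): (paths (0, 0) → (3, 3)) × (paths (3, 3) → (17, 7)) = C(6, 3) · C(18, 14) = 20 · 3060 = 61200. Avoidance count = 346104 − 61200 = 284904.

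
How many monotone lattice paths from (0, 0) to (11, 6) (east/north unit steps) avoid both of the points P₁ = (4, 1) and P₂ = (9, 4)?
Number of paths = 5806

Inclusion–exclusion. Total paths: C(17, 11) = 12376. Through P₁: C(5, 4)·C(12, 7) = 3960. Through P₂: C(13, 9)·C(4, 2) = 4290. Since P₁ is strictly southwest of P₂, a monotone path through both must visit P₁ then P₂; paths through both = C(5, 4)·C(8, 5)·C(4, 2) = 1680. Avoid both = 12376 − 3960 − 4290 + 1680 = 5806.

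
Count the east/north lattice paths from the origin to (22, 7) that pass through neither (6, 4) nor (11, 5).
Number of paths = 1114866

Inclusion–exclusion. Total paths: C(29, 22) = 1560780. Through P₁: C(10, 6)·C(19, 16) = 203490. Through P₂: C(16, 11)·C(13, 11) = 340704. Since P₁ is strictly southwest of P₂, a monotone path through both must visit P₁ then P₂; paths through both = C(10, 6)·C(6, 5)·C(13, 11) = 98280. Avoid both = 1560780 − 203490 − 340704 + 98280 = 1114866.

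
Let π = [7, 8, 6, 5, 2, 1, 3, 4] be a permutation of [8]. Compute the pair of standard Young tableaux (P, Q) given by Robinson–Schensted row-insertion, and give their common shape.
P = [1, 3, 4] / [2, 8] / [5] / [6] / [7];  Q = [1, 2, 8] / [3, 7] / [4] / [5] / [6];  common shape = (3, 2, 1, 1, 1)

Row-insert the values π_1, π_2, … into P one at a time, bumping the leftmost entry strictly greater than the inserted value down to the next row. The recording tableau Q records, in position (i, j), the step at which that cell was added to P.
  Insert 7 (step 1): P = [7];  Q = [1]
  Insert 8 (step 2): P = [7, 8];  Q = [1, 2]
  Insert 6 (step 3): P = [6, 8] / [7];  Q = [1, 2] / [3]
  Insert 5 (step 4): P = [5, 8] / [6] / [7];  Q = [1, 2] / [3] / [4]
  Insert 2 (step 5): P = [2, 8] / [5] / [6] / [7];  Q = [1, 2] / [3] / [4] / [5]
  Insert 1 (step 6): P = [1, 8] / [2] / [5] / [6] / [7];  Q = [1, 2] / [3] / [4] / [5] / [6]
  Insert 3 (step 7): P = [1, 3] / [2, 8] / [5] / [6] / [7];  Q = [1, 2] / [3, 7] / [4] / [5] / [6]
  Insert 4 (step 8): P = [1, 3, 4] / [2, 8] / [5] / [6] / [7];  Q = [1, 2, 8] / [3, 7] / [4] / [5] / [6]
Final shape: (3, 2, 1, 1, 1).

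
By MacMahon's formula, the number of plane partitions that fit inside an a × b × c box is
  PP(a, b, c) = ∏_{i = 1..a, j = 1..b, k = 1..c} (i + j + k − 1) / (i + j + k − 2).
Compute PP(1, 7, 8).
PP(1, 7, 8) = 6435

Evaluate the triple product over i = 1..1, j = 1..7, k = 1..8. The factors are (2/1) · (3/2) · (4/3) · (5/4) · (6/5) · (7/6) · (8/7) · (9/8) · … (56 factors total). The numerators and denominators telescope so the product is an integer; carrying out the multiplication exactly gives PP(1, 7, 8) = 6435.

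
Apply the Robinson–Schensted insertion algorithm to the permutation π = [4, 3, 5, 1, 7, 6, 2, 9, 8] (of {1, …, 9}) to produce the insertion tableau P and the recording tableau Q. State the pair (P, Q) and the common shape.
P = [1, 2, 6, 8] / [3, 5, 9] / [4, 7];  Q = [1, 3, 5, 8] / [2, 6, 9] / [4, 7];  common shape = (4, 3, 2)

Row-insert the values π_1, π_2, … into P one at a time, bumping the leftmost entry strictly greater than the inserted value down to the next row. The recording tableau Q records, in position (i, j), the step at which that cell was added to P.
  Insert 4 (step 1): P = [4];  Q = [1]
  Insert 3 (step 2): P = [3] / [4];  Q = [1] / [2]
  Insert 5 (step 3): P = [3, 5] / [4];  Q = [1, 3] / [2]
  Insert 1 (step 4): P = [1, 5] / [3] / [4];  Q = [1, 3] / [2] / [4]
  Insert 7 (step 5): P = [1, 5, 7] / [3] / [4];  Q = [1, 3, 5] / [2] / [4]
  Insert 6 (step 6): P = [1, 5, 6] / [3, 7] / [4];  Q = [1, 3, 5] / [2, 6] / [4]
  Insert 2 (step 7): P = [1, 2, 6] / [3, 5] / [4, 7];  Q = [1, 3, 5] / [2, 6] / [4, 7]
  Insert 9 (step 8): P = [1, 2, 6, 9] / [3, 5] / [4, 7];  Q = [1, 3, 5, 8] / [2, 6] / [4, 7]
  Insert 8 (step 9): P = [1, 2, 6, 8] / [3, 5, 9] / [4, 7];  Q = [1, 3, 5, 8] / [2, 6, 9] / [4, 7]
Final shape: (4, 3, 2).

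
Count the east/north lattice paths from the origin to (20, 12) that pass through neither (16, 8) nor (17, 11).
Number of paths = 100180686

Inclusion–exclusion. Total paths: C(32, 20) = 225792840. Through P₁: C(24, 16)·C(8, 4) = 51482970. Through P₂: C(28, 17)·C(4, 3) = 85896720. Since P₁ is strictly southwest of P₂, a monotone path through both must visit P₁ then P₂; paths through both = C(24, 16)·C(4, 1)·C(4, 3) = 11767536. Avoid both = 225792840 − 51482970 − 85896720 + 11767536 = 100180686.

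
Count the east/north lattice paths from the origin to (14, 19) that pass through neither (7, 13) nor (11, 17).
Number of paths = 525307080

Inclusion–exclusion. Total paths: C(33, 14) = 818809200. Through P₁: C(20, 7)·C(13, 7) = 133024320. Through P₂: C(28, 11)·C(5, 3) = 214741800. Since P₁ is strictly southwest of P₂, a monotone path through both must visit P₁ then P₂; paths through both = C(20, 7)·C(8, 4)·C(5, 3) = 54264000. Avoid both = 818809200 − 133024320 − 214741800 + 54264000 = 525307080.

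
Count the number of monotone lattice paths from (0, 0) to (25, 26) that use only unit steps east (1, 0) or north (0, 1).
Number of paths = 247959266474052

A monotone lattice path from (0, 0) to (25, 26) consists of 25 east steps and 26 north steps in some order, so it is determined by which 25 of the 51 steps are east. The count is C(51, 25) = 247959266474052.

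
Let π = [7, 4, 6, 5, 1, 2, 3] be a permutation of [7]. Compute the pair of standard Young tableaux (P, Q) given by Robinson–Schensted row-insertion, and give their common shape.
P = [1, 2, 3] / [4, 5] / [6] / [7];  Q = [1, 3, 7] / [2, 6] / [4] / [5];  common shape = (3, 2, 1, 1)

Row-insert the values π_1, π_2, … into P one at a time, bumping the leftmost entry strictly greater than the inserted value down to the next row. The recording tableau Q records, in position (i, j), the step at which that cell was added to P.
  Insert 7 (step 1): P = [7];  Q = [1]
  Insert 4 (step 2): P = [4] / [7];  Q = [1] / [2]
  Insert 6 (step 3): P = [4, 6] / [7];  Q = [1, 3] / [2]
  Insert 5 (step 4): P = [4, 5] / [6] / [7];  Q = [1, 3] / [2] / [4]
  Insert 1 (step 5): P = [1, 5] / [4] / [6] / [7];  Q = [1, 3] / [2] / [4] / [5]
  Insert 2 (step 6): P = [1, 2] / [4, 5] / [6] / [7];  Q = [1, 3] / [2, 6] / [4] / [5]
  Insert 3 (step 7): P = [1, 2, 3] / [4, 5] / [6] / [7];  Q = [1, 3, 7] / [2, 6] / [4] / [5]
Final shape: (3, 2, 1, 1).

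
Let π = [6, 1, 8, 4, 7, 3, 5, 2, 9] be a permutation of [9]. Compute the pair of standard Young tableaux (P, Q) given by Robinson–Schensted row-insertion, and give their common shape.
P = [1, 2, 5, 9] / [3, 7] / [4, 8] / [6];  Q = [1, 3, 5, 9] / [2, 4] / [6, 7] / [8];  common shape = (4, 2, 2, 1)

Row-insert the values π_1, π_2, … into P one at a time, bumping the leftmost entry strictly greater than the inserted value down to the next row. The recording tableau Q records, in position (i, j), the step at which that cell was added to P.
  Insert 6 (step 1): P = [6];  Q = [1]
  Insert 1 (step 2): P = [1] / [6];  Q = [1] / [2]
  Insert 8 (step 3): P = [1, 8] / [6];  Q = [1, 3] / [2]
  Insert 4 (step 4): P = [1, 4] / [6, 8];  Q = [1, 3] / [2, 4]
  Insert 7 (step 5): P = [1, 4, 7] / [6, 8];  Q = [1, 3, 5] / [2, 4]
  Insert 3 (step 6): P = [1, 3, 7] / [4, 8] / [6];  Q = [1, 3, 5] / [2, 4] / [6]
  Insert 5 (step 7): P = [1, 3, 5] / [4, 7] / [6, 8];  Q = [1, 3, 5] / [2, 4] / [6, 7]
  Insert 2 (step 8): P = [1, 2, 5] / [3, 7] / [4, 8] / [6];  Q = [1, 3, 5] / [2, 4] / [6, 7] / [8]
  Insert 9 (step 9): P = [1, 2, 5, 9] / [3, 7] / [4, 8] / [6];  Q = [1, 3, 5, 9] / [2, 4] / [6, 7] / [8]
Final shape: (4, 2, 2, 1).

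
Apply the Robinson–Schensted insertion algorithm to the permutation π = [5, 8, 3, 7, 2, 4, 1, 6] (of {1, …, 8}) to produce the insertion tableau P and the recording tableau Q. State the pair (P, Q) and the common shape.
P = [1, 4, 6] / [2, 7] / [3, 8] / [5];  Q = [1, 2, 8] / [3, 4] / [5, 6] / [7];  common shape = (3, 2, 2, 1)

Row-insert the values π_1, π_2, … into P one at a time, bumping the leftmost entry strictly greater than the inserted value down to the next row. The recording tableau Q records, in position (i, j), the step at which that cell was added to P.
  Insert 5 (step 1): P = [5];  Q = [1]
  Insert 8 (step 2): P = [5, 8];  Q = [1, 2]
  Insert 3 (step 3): P = [3, 8] / [5];  Q = [1, 2] / [3]
  Insert 7 (step 4): P = [3, 7] / [5, 8];  Q = [1, 2] / [3, 4]
  Insert 2 (step 5): P = [2, 7] / [3, 8] / [5];  Q = [1, 2] / [3, 4] / [5]
  Insert 4 (step 6): P = [2, 4] / [3, 7] / [5, 8];  Q = [1, 2] / [3, 4] / [5, 6]
  Insert 1 (step 7): P = [1, 4] / [2, 7] / [3, 8] / [5];  Q = [1, 2] / [3, 4] / [5, 6] / [7]
  Insert 6 (step 8): P = [1, 4, 6] / [2, 7] / [3, 8] / [5];  Q = [1, 2, 8] / [3, 4] / [5, 6] / [7]
Final shape: (3, 2, 2, 1).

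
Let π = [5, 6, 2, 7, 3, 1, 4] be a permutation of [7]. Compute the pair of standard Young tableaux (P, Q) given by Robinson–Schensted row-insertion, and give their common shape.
P = [1, 3, 4] / [2, 6, 7] / [5];  Q = [1, 2, 4] / [3, 5, 7] / [6];  common shape = (3, 3, 1)

Row-insert the values π_1, π_2, … into P one at a time, bumping the leftmost entry strictly greater than the inserted value down to the next row. The recording tableau Q records, in position (i, j), the step at which that cell was added to P.
  Insert 5 (step 1): P = [5];  Q = [1]
  Insert 6 (step 2): P = [5, 6];  Q = [1, 2]
  Insert 2 (step 3): P = [2, 6] / [5];  Q = [1, 2] / [3]
  Insert 7 (step 4): P = [2, 6, 7] / [5];  Q = [1, 2, 4] / [3]
  Insert 3 (step 5): P = [2, 3, 7] / [5, 6];  Q = [1, 2, 4] / [3, 5]
  Insert 1 (step 6): P = [1, 3, 7] / [2, 6] / [5];  Q = [1, 2, 4] / [3, 5] / [6]
  Insert 4 (step 7): P = [1, 3, 4] / [2, 6, 7] / [5];  Q = [1, 2, 4] / [3, 5, 7] / [6]
Final shape: (3, 3, 1).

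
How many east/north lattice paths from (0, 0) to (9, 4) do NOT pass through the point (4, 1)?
Number of paths = 435

Total paths from (0, 0) to (9, 4): C(13, 9) = 715. Paths through (4, 1): (paths (0, 0) → (4, 1)) × (paths (4, 1) → (9, 4)) = C(5, 4) · C(8, 5) = 5 · 56 = 280. Avoidance count = 715 − 280 = 435.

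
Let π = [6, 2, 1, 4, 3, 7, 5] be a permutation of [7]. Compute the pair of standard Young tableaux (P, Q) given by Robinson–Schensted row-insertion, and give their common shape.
P = [1, 3, 5] / [2, 4, 7] / [6];  Q = [1, 4, 6] / [2, 5, 7] / [3];  common shape = (3, 3, 1)

Row-insert the values π_1, π_2, … into P one at a time, bumping the leftmost entry strictly greater than the inserted value down to the next row. The recording tableau Q records, in position (i, j), the step at which that cell was added to P.
  Insert 6 (step 1): P = [6];  Q = [1]
  Insert 2 (step 2): P = [2] / [6];  Q = [1] / [2]
  Insert 1 (step 3): P = [1] / [2] / [6];  Q = [1] / [2] / [3]
  Insert 4 (step 4): P = [1, 4] / [2] / [6];  Q = [1, 4] / [2] / [3]
  Insert 3 (step 5): P = [1, 3] / [2, 4] / [6];  Q = [1, 4] / [2, 5] / [3]
  Insert 7 (step 6): P = [1, 3, 7] / [2, 4] / [6];  Q = [1, 4, 6] / [2, 5] / [3]
  Insert 5 (step 7): P = [1, 3, 5] / [2, 4, 7] / [6];  Q = [1, 4, 6] / [2, 5, 7] / [3]
Final shape: (3, 3, 1).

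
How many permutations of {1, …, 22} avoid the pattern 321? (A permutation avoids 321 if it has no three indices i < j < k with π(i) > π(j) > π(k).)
C_22 = 91482563640

These 321-avoiding permutations are counted by the Catalan number C_n = (1/(n + 1)) · C(2n, n). For n = 22: C_22 = (1/23) · C(44, 22) = 2104098963720/23 = 91482563640.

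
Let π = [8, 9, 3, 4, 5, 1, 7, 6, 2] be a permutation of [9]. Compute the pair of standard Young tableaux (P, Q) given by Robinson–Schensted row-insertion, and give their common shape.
P = [1, 2, 5, 6] / [3, 4] / [7, 9] / [8];  Q = [1, 2, 5, 7] / [3, 4] / [6, 8] / [9];  common shape = (4, 2, 2, 1)

Row-insert the values π_1, π_2, … into P one at a time, bumping the leftmost entry strictly greater than the inserted value down to the next row. The recording tableau Q records, in position (i, j), the step at which that cell was added to P.
  Insert 8 (step 1): P = [8];  Q = [1]
  Insert 9 (step 2): P = [8, 9];  Q = [1, 2]
  Insert 3 (step 3): P = [3, 9] / [8];  Q = [1, 2] / [3]
  Insert 4 (step 4): P = [3, 4] / [8, 9];  Q = [1, 2] / [3, 4]
  Insert 5 (step 5): P = [3, 4, 5] / [8, 9];  Q = [1, 2, 5] / [3, 4]
  Insert 1 (step 6): P = [1, 4, 5] / [3, 9] / [8];  Q = [1, 2, 5] / [3, 4] / [6]
  Insert 7 (step 7): P = [1, 4, 5, 7] / [3, 9] / [8];  Q = [1, 2, 5, 7] / [3, 4] / [6]
  Insert 6 (step 8): P = [1, 4, 5, 6] / [3, 7] / [8, 9];  Q = [1, 2, 5, 7] / [3, 4] / [6, 8]
  Insert 2 (step 9): P = [1, 2, 5, 6] / [3, 4] / [7, 9] / [8];  Q = [1, 2, 5, 7] / [3, 4] / [6, 8] / [9]
Final shape: (4, 2, 2, 1).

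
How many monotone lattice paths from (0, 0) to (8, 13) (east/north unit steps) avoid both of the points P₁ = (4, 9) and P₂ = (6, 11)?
Number of paths = 104924

Inclusion–exclusion. Total paths: C(21, 8) = 203490. Through P₁: C(13, 4)·C(8, 4) = 50050. Through P₂: C(17, 6)·C(4, 2) = 74256. Since P₁ is strictly southwest of P₂, a monotone path through both must visit P₁ then P₂; paths through both = C(13, 4)·C(4, 2)·C(4, 2) = 25740. Avoid both = 203490 − 50050 − 74256 + 25740 = 104924.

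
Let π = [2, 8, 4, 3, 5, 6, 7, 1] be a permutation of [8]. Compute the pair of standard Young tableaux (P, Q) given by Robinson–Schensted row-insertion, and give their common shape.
P = [1, 3, 5, 6, 7] / [2] / [4] / [8];  Q = [1, 2, 5, 6, 7] / [3] / [4] / [8];  common shape = (5, 1, 1, 1)

Row-insert the values π_1, π_2, … into P one at a time, bumping the leftmost entry strictly greater than the inserted value down to the next row. The recording tableau Q records, in position (i, j), the step at which that cell was added to P.
  Insert 2 (step 1): P = [2];  Q = [1]
  Insert 8 (step 2): P = [2, 8];  Q = [1, 2]
  Insert 4 (step 3): P = [2, 4] / [8];  Q = [1, 2] / [3]
  Insert 3 (step 4): P = [2, 3] / [4] / [8];  Q = [1, 2] / [3] / [4]
  Insert 5 (step 5): P = [2, 3, 5] / [4] / [8];  Q = [1, 2, 5] / [3] / [4]
  Insert 6 (step 6): P = [2, 3, 5, 6] / [4] / [8];  Q = [1, 2, 5, 6] / [3] / [4]
  Insert 7 (step 7): P = [2, 3, 5, 6, 7] / [4] / [8];  Q = [1, 2, 5, 6, 7] / [3] / [4]
  Insert 1 (step 8): P = [1, 3, 5, 6, 7] / [2] / [4] / [8];  Q = [1, 2, 5, 6, 7] / [3] / [4] / [8]
Final shape: (5, 1, 1, 1).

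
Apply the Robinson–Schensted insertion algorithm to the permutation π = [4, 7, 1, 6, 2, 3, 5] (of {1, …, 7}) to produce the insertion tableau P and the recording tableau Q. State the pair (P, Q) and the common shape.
P = [1, 2, 3, 5] / [4, 6] / [7];  Q = [1, 2, 6, 7] / [3, 4] / [5];  common shape = (4, 2, 1)

Row-insert the values π_1, π_2, … into P one at a time, bumping the leftmost entry strictly greater than the inserted value down to the next row. The recording tableau Q records, in position (i, j), the step at which that cell was added to P.
  Insert 4 (step 1): P = [4];  Q = [1]
  Insert 7 (step 2): P = [4, 7];  Q = [1, 2]
  Insert 1 (step 3): P = [1, 7] / [4];  Q = [1, 2] / [3]
  Insert 6 (step 4): P = [1, 6] / [4, 7];  Q = [1, 2] / [3, 4]
  Insert 2 (step 5): P = [1, 2] / [4, 6] / [7];  Q = [1, 2] / [3, 4] / [5]
  Insert 3 (step 6): P = [1, 2, 3] / [4, 6] / [7];  Q = [1, 2, 6] / [3, 4] / [5]
  Insert 5 (step 7): P = [1, 2, 3, 5] / [4, 6] / [7];  Q = [1, 2, 6, 7] / [3, 4] / [5]
Final shape: (4, 2, 1).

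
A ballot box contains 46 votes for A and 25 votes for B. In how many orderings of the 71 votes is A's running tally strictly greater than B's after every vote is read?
Strict-lead orderings = 2947195590791312952

Total orderings of the 71 votes with 46 for A: C(71, 46) = 9964327949818248552. By the Bertrand ballot formula (Cycle Lemma / reflection principle), the number of orderings in which A is strictly ahead of B throughout is (p − q)/(p + q) · C(p + q, p) = (46 − 25)/(46 + 25) · 9964327949818248552 = 2947195590791312952.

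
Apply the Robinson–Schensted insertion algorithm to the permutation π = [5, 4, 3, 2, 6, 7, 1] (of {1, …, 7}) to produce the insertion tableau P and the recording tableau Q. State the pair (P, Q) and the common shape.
P = [1, 6, 7] / [2] / [3] / [4] / [5];  Q = [1, 5, 6] / [2] / [3] / [4] / [7];  common shape = (3, 1, 1, 1, 1)

Row-insert the values π_1, π_2, … into P one at a time, bumping the leftmost entry strictly greater than the inserted value down to the next row. The recording tableau Q records, in position (i, j), the step at which that cell was added to P.
  Insert 5 (step 1): P = [5];  Q = [1]
  Insert 4 (step 2): P = [4] / [5];  Q = [1] / [2]
  Insert 3 (step 3): P = [3] / [4] / [5];  Q = [1] / [2] / [3]
  Insert 2 (step 4): P = [2] / [3] / [4] / [5];  Q = [1] / [2] / [3] / [4]
  Insert 6 (step 5): P = [2, 6] / [3] / [4] / [5];  Q = [1, 5] / [2] / [3] / [4]
  Insert 7 (step 6): P = [2, 6, 7] / [3] / [4] / [5];  Q = [1, 5, 6] / [2] / [3] / [4]
  Insert 1 (step 7): P = [1, 6, 7] / [2] / [3] / [4] / [5];  Q = [1, 5, 6] / [2] / [3] / [4] / [7]
Final shape: (3, 1, 1, 1, 1).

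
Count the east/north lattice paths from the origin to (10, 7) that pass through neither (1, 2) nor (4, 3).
Number of paths = 8612

Inclusion–exclusion. Total paths: C(17, 10) = 19448. Through P₁: C(3, 1)·C(14, 9) = 6006. Through P₂: C(7, 4)·C(10, 6) = 7350. Since P₁ is strictly southwest of P₂, a monotone path through both must visit P₁ then P₂; paths through both = C(3, 1)·C(4, 3)·C(10, 6) = 2520. Avoid both = 19448 − 6006 − 7350 + 2520 = 8612.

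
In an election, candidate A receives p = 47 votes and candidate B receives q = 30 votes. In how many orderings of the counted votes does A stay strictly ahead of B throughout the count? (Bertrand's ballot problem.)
Strict-lead orderings = 467247097302829938080

Total orderings of the 77 votes with 47 for A: C(77, 47) = 2116354499548112072480. By the Bertrand ballot formula (Cycle Lemma / reflection principle), the number of orderings in which A is strictly ahead of B throughout is (p − q)/(p + q) · C(p + q, p) = (47 − 30)/(47 + 30) · 2116354499548112072480 = 467247097302829938080.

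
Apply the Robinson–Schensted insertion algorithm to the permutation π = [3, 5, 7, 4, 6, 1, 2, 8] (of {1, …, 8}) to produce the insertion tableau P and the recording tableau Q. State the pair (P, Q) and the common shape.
P = [1, 2, 6, 8] / [3, 4] / [5, 7];  Q = [1, 2, 3, 8] / [4, 5] / [6, 7];  common shape = (4, 2, 2)

Row-insert the values π_1, π_2, … into P one at a time, bumping the leftmost entry strictly greater than the inserted value down to the next row. The recording tableau Q records, in position (i, j), the step at which that cell was added to P.
  Insert 3 (step 1): P = [3];  Q = [1]
  Insert 5 (step 2): P = [3, 5];  Q = [1, 2]
  Insert 7 (step 3): P = [3, 5, 7];  Q = [1, 2, 3]
  Insert 4 (step 4): P = [3, 4, 7] / [5];  Q = [1, 2, 3] / [4]
  Insert 6 (step 5): P = [3, 4, 6] / [5, 7];  Q = [1, 2, 3] / [4, 5]
  Insert 1 (step 6): P = [1, 4, 6] / [3, 7] / [5];  Q = [1, 2, 3] / [4, 5] / [6]
  Insert 2 (step 7): P = [1, 2, 6] / [3, 4] / [5, 7];  Q = [1, 2, 3] / [4, 5] / [6, 7]
  Insert 8 (step 8): P = [1, 2, 6, 8] / [3, 4] / [5, 7];  Q = [1, 2, 3, 8] / [4, 5] / [6, 7]
Final shape: (4, 2, 2).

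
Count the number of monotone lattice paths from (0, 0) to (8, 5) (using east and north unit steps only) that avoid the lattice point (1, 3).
Number of paths = 1143

Total paths from (0, 0) to (8, 5): C(13, 8) = 1287. Paths through (1, 3): (paths (0, 0) → (1, 3)) × (paths (1, 3) → (8, 5)) = C(4, 1) · C(9, 7) = 4 · 36 = 144. Avoidance count = 1287 − 144 = 1143.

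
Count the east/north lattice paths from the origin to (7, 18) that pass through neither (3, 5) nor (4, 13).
Number of paths = 242364

Inclusion–exclusion. Total paths: C(25, 7) = 480700. Through P₁: C(8, 3)·C(17, 4) = 133280. Through P₂: C(17, 4)·C(8, 3) = 133280. Since P₁ is strictly southwest of P₂, a monotone path through both must visit P₁ then P₂; paths through both = C(8, 3)·C(9, 1)·C(8, 3) = 28224. Avoid both = 480700 − 133280 − 133280 + 28224 = 242364.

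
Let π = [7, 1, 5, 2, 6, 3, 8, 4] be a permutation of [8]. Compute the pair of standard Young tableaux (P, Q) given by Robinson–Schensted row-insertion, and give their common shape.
P = [1, 2, 3, 4] / [5, 6, 8] / [7];  Q = [1, 3, 5, 7] / [2, 6, 8] / [4];  common shape = (4, 3, 1)

Row-insert the values π_1, π_2, … into P one at a time, bumping the leftmost entry strictly greater than the inserted value down to the next row. The recording tableau Q records, in position (i, j), the step at which that cell was added to P.
  Insert 7 (step 1): P = [7];  Q = [1]
  Insert 1 (step 2): P = [1] / [7];  Q = [1] / [2]
  Insert 5 (step 3): P = [1, 5] / [7];  Q = [1, 3] / [2]
  Insert 2 (step 4): P = [1, 2] / [5] / [7];  Q = [1, 3] / [2] / [4]
  Insert 6 (step 5): P = [1, 2, 6] / [5] / [7];  Q = [1, 3, 5] / [2] / [4]
  Insert 3 (step 6): P = [1, 2, 3] / [5, 6] / [7];  Q = [1, 3, 5] / [2, 6] / [4]
  Insert 8 (step 7): P = [1, 2, 3, 8] / [5, 6] / [7];  Q = [1, 3, 5, 7] / [2, 6] / [4]
  Insert 4 (step 8): P = [1, 2, 3, 4] / [5, 6, 8] / [7];  Q = [1, 3, 5, 7] / [2, 6, 8] / [4]
Final shape: (4, 3, 1).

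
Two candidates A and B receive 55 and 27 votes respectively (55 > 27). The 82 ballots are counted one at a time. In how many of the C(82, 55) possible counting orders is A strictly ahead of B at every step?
Strict-lead orderings = 1174105900546396874112

Total orderings of the 82 votes with 55 for A: C(82, 55) = 3438452994457305131328. By the Bertrand ballot formula (Cycle Lemma / reflection principle), the number of orderings in which A is strictly ahead of B throughout is (p − q)/(p + q) · C(p + q, p) = (55 − 27)/(55 + 27) · 3438452994457305131328 = 1174105900546396874112.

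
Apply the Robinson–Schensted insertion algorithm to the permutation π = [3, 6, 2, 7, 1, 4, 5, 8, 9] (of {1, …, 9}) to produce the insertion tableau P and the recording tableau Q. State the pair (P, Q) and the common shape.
P = [1, 4, 5, 8, 9] / [2, 6, 7] / [3];  Q = [1, 2, 4, 8, 9] / [3, 6, 7] / [5];  common shape = (5, 3, 1)

Row-insert the values π_1, π_2, … into P one at a time, bumping the leftmost entry strictly greater than the inserted value down to the next row. The recording tableau Q records, in position (i, j), the step at which that cell was added to P.
  Insert 3 (step 1): P = [3];  Q = [1]
  Insert 6 (step 2): P = [3, 6];  Q = [1, 2]
  Insert 2 (step 3): P = [2, 6] / [3];  Q = [1, 2] / [3]
  Insert 7 (step 4): P = [2, 6, 7] / [3];  Q = [1, 2, 4] / [3]
  Insert 1 (step 5): P = [1, 6, 7] / [2] / [3];  Q = [1, 2, 4] / [3] / [5]
  Insert 4 (step 6): P = [1, 4, 7] / [2, 6] / [3];  Q = [1, 2, 4] / [3, 6] / [5]
  Insert 5 (step 7): P = [1, 4, 5] / [2, 6, 7] / [3];  Q = [1, 2, 4] / [3, 6, 7] / [5]
  Insert 8 (step 8): P = [1, 4, 5, 8] / [2, 6, 7] / [3];  Q = [1, 2, 4, 8] / [3, 6, 7] / [5]
  Insert 9 (step 9): P = [1, 4, 5, 8, 9] / [2, 6, 7] / [3];  Q = [1, 2, 4, 8, 9] / [3, 6, 7] / [5]
Final shape: (5, 3, 1).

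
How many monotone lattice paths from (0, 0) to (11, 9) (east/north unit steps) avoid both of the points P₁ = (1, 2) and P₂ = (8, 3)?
Number of paths = 97772

Inclusion–exclusion. Total paths: C(20, 11) = 167960. Through P₁: C(3, 1)·C(17, 10) = 58344. Through P₂: C(11, 8)·C(9, 3) = 13860. Since P₁ is strictly southwest of P₂, a monotone path through both must visit P₁ then P₂; paths through both = C(3, 1)·C(8, 7)·C(9, 3) = 2016. Avoid both = 167960 − 58344 − 13860 + 2016 = 97772.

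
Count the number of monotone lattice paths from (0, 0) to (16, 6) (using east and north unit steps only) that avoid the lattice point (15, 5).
Number of paths = 43605

Total paths from (0, 0) to (16, 6): C(22, 16) = 74613. Paths through (15, 5): (paths (0, 0) → (15, 5)) × (paths (15, 5) → (16, 6)) = C(20, 15) · C(2, 1) = 15504 · 2 = 31008. Avoidance count = 74613 − 31008 = 43605.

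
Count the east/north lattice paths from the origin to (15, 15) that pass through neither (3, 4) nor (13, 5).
Number of paths = 107254712

Inclusion–exclusion. Total paths: C(30, 15) = 155117520. Through P₁: C(7, 3)·C(23, 12) = 47322730. Through P₂: C(18, 13)·C(12, 2) = 565488. Since P₁ is strictly southwest of P₂, a monotone path through both must visit P₁ then P₂; paths through both = C(7, 3)·C(11, 10)·C(12, 2) = 25410. Avoid both = 155117520 − 47322730 − 565488 + 25410 = 107254712.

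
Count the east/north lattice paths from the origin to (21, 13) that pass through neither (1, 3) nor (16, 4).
Number of paths = 798232138

Inclusion–exclusion. Total paths: C(34, 21) = 927983760. Through P₁: C(4, 1)·C(30, 20) = 120180060. Through P₂: C(20, 16)·C(14, 5) = 9699690. Since P₁ is strictly southwest of P₂, a monotone path through both must visit P₁ then P₂; paths through both = C(4, 1)·C(16, 15)·C(14, 5) = 128128. Avoid both = 927983760 − 120180060 − 9699690 + 128128 = 798232138.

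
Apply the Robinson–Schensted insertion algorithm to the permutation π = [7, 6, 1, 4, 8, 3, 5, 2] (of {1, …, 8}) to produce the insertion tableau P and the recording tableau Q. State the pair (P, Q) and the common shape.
P = [1, 2, 5] / [3, 8] / [4] / [6] / [7];  Q = [1, 4, 5] / [2, 7] / [3] / [6] / [8];  common shape = (3, 2, 1, 1, 1)

Row-insert the values π_1, π_2, … into P one at a time, bumping the leftmost entry strictly greater than the inserted value down to the next row. The recording tableau Q records, in position (i, j), the step at which that cell was added to P.
  Insert 7 (step 1): P = [7];  Q = [1]
  Insert 6 (step 2): P = [6] / [7];  Q = [1] / [2]
  Insert 1 (step 3): P = [1] / [6] / [7];  Q = [1] / [2] / [3]
  Insert 4 (step 4): P = [1, 4] / [6] / [7];  Q = [1, 4] / [2] / [3]
  Insert 8 (step 5): P = [1, 4, 8] / [6] / [7];  Q = [1, 4, 5] / [2] / [3]
  Insert 3 (step 6): P = [1, 3, 8] / [4] / [6] / [7];  Q = [1, 4, 5] / [2] / [3] / [6]
  Insert 5 (step 7): P = [1, 3, 5] / [4, 8] / [6] / [7];  Q = [1, 4, 5] / [2, 7] / [3] / [6]
  Insert 2 (step 8): P = [1, 2, 5] / [3, 8] / [4] / [6] / [7];  Q = [1, 4, 5] / [2, 7] / [3] / [6] / [8]
Final shape: (3, 2, 1, 1, 1).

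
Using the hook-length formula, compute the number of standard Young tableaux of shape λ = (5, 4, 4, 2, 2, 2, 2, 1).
# SYT of shape (5, 4, 4, 2, 2, 2, 2, 1) = 896251356

Hook-length formula: f^λ = n! / Π hook(c), product over all cells c of the Young diagram. For λ = (5, 4, 4, 2, 2, 2, 2, 1), n = 22 boxes. Hook lengths by row (left-to-right, top-to-bottom): [12, 10, 5, 4, 1]; [10, 8, 3, 2]; [9, 7, 2, 1]; [6, 4]; [5, 3]; [4, 2]; [3, 1]; [1]. Product of hooks = 1254113280000. So f^λ = 22! / 1254113280000 = 1124000727777607680000 / 1254113280000 = 896251356.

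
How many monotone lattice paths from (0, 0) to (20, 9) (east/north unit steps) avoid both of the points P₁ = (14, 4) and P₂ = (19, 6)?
Number of paths = 8149925

Inclusion–exclusion. Total paths: C(29, 20) = 10015005. Through P₁: C(18, 14)·C(11, 6) = 1413720. Through P₂: C(25, 19)·C(4, 1) = 708400. Since P₁ is strictly southwest of P₂, a monotone path through both must visit P₁ then P₂; paths through both = C(18, 14)·C(7, 5)·C(4, 1) = 257040. Avoid both = 10015005 − 1413720 − 708400 + 257040 = 8149925.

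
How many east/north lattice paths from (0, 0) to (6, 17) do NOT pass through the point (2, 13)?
Number of paths = 93597

Total paths from (0, 0) to (6, 17): C(23, 6) = 100947. Paths through (2, 13): (paths (0, 0) → (2, 13)) × (paths (2, 13) → (6, 17)) = C(15, 2) · C(8, 4) = 105 · 70 = 7350. Avoidance count = 100947 − 7350 = 93597.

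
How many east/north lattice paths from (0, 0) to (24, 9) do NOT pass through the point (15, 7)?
Number of paths = 29187180

Total paths from (0, 0) to (24, 9): C(33, 24) = 38567100. Paths through (15, 7): (paths (0, 0) → (15, 7)) × (paths (15, 7) → (24, 9)) = C(22, 15) · C(11, 9) = 170544 · 55 = 9379920. Avoidance count = 38567100 − 9379920 = 29187180.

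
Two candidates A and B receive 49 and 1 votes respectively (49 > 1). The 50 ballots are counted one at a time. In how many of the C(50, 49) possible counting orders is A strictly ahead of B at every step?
Strict-lead orderings = 48

Total orderings of the 50 votes with 49 for A: C(50, 49) = 50. By the Bertrand ballot formula (Cycle Lemma / reflection principle), the number of orderings in which A is strictly ahead of B throughout is (p − q)/(p + q) · C(p + q, p) = (49 − 1)/(49 + 1) · 50 = 48.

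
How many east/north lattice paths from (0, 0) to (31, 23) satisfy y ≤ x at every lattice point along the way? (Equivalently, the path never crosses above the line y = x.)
Number of paths = 305417807763705

By the reflection principle (André's argument), the number of monotone paths to (31, 23) with n ≤ m that never go above y = x is C(54, 31) − C(54, 32) = 1085929983159840 − 780512175396135 = 305417807763705.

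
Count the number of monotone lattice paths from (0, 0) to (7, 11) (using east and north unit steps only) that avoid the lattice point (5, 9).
Number of paths = 19812

Total paths from (0, 0) to (7, 11): C(18, 7) = 31824. Paths through (5, 9): (paths (0, 0) → (5, 9)) × (paths (5, 9) → (7, 11)) = C(14, 5) · C(4, 2) = 2002 · 6 = 12012. Avoidance count = 31824 − 12012 = 19812.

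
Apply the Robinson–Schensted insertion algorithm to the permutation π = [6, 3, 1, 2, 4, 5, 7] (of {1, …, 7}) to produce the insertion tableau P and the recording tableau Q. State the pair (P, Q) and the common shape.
P = [1, 2, 4, 5, 7] / [3] / [6];  Q = [1, 4, 5, 6, 7] / [2] / [3];  common shape = (5, 1, 1)

Row-insert the values π_1, π_2, … into P one at a time, bumping the leftmost entry strictly greater than the inserted value down to the next row. The recording tableau Q records, in position (i, j), the step at which that cell was added to P.
  Insert 6 (step 1): P = [6];  Q = [1]
  Insert 3 (step 2): P = [3] / [6];  Q = [1] / [2]
  Insert 1 (step 3): P = [1] / [3] / [6];  Q = [1] / [2] / [3]
  Insert 2 (step 4): P = [1, 2] / [3] / [6];  Q = [1, 4] / [2] / [3]
  Insert 4 (step 5): P = [1, 2, 4] / [3] / [6];  Q = [1, 4, 5] / [2] / [3]
  Insert 5 (step 6): P = [1, 2, 4, 5] / [3] / [6];  Q = [1, 4, 5, 6] / [2] / [3]
  Insert 7 (step 7): P = [1, 2, 4, 5, 7] / [3] / [6];  Q = [1, 4, 5, 6, 7] / [2] / [3]
Final shape: (5, 1, 1).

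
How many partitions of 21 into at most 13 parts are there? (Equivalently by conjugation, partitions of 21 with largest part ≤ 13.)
p(21, parts ≤ 13) = 747

Use the recurrence p(n, m) = p(n, m−1) + p(n−m, m): either the largest part is < m (count p(n, m−1)) or the largest part is exactly m (remove one copy of m, count p(n−m, m)). With p(0, ·) = 1 this gives p(21, parts ≤ 13) = 747. (By conjugating Young diagrams, this also counts partitions of 21 into at most 13 parts.)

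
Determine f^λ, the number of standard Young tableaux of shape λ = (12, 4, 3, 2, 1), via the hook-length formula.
# SYT of shape (12, 4, 3, 2, 1) = 219490128

Hook-length formula: f^λ = n! / Π hook(c), product over all cells c of the Young diagram. For λ = (12, 4, 3, 2, 1), n = 22 boxes. Hook lengths by row (left-to-right, top-to-bottom): [16, 14, 12, 10, 8, 7, 6, 5, 4, 3, 2, 1]; [7, 5, 3, 1]; [5, 3, 1]; [3, 1]; [1]. Product of hooks = 5120962560000. So f^λ = 22! / 5120962560000 = 1124000727777607680000 / 5120962560000 = 219490128.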